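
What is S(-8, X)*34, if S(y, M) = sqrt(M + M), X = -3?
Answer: 34*I*sqrt(6) ≈ 83.283*I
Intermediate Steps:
S(y, M) = sqrt(2)*sqrt(M) (S(y, M) = sqrt(2*M) = sqrt(2)*sqrt(M))
S(-8, X)*34 = (sqrt(2)*sqrt(-3))*34 = (sqrt(2)*(I*sqrt(3)))*34 = (I*sqrt(6))*34 = 34*I*sqrt(6)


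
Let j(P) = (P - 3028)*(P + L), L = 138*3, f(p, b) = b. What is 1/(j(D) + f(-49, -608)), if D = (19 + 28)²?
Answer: -1/2148845 ≈ -4.6537e-7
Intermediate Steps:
L = 414
D = 2209 (D = 47² = 2209)
j(P) = (-3028 + P)*(414 + P) (j(P) = (P - 3028)*(P + 414) = (-3028 + P)*(414 + P))
1/(j(D) + f(-49, -608)) = 1/((-1253592 + 2209² - 2614*2209) - 608) = 1/((-1253592 + 4879681 - 5774326) - 608) = 1/(-2148237 - 608) = 1/(-2148845) = -1/2148845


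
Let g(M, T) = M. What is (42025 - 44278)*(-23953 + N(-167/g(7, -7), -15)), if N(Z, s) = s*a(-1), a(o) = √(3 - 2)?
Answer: 53999904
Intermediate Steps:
a(o) = 1 (a(o) = √1 = 1)
N(Z, s) = s (N(Z, s) = s*1 = s)
(42025 - 44278)*(-23953 + N(-167/g(7, -7), -15)) = (42025 - 44278)*(-23953 - 15) = -2253*(-23968) = 53999904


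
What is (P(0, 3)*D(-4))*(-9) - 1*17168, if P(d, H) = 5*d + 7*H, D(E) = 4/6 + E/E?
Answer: -17483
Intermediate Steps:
D(E) = 5/3 (D(E) = 4*(⅙) + 1 = ⅔ + 1 = 5/3)
(P(0, 3)*D(-4))*(-9) - 1*17168 = ((5*0 + 7*3)*(5/3))*(-9) - 1*17168 = ((0 + 21)*(5/3))*(-9) - 17168 = (21*(5/3))*(-9) - 17168 = 35*(-9) - 17168 = -315 - 17168 = -17483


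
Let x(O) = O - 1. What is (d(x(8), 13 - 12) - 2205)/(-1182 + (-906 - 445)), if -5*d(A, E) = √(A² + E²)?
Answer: 2205/2533 + √2/2533 ≈ 0.87107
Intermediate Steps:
x(O) = -1 + O
d(A, E) = -√(A² + E²)/5
(d(x(8), 13 - 12) - 2205)/(-1182 + (-906 - 445)) = (-√((-1 + 8)² + (13 - 12)²)/5 - 2205)/(-1182 + (-906 - 445)) = (-√(7² + 1²)/5 - 2205)/(-1182 - 1351) = (-√(49 + 1)/5 - 2205)/(-2533) = (-√2 - 2205)*(-1/2533) = (-2205 - √2)*(-1/2533) = 2205/2533 + √2/2533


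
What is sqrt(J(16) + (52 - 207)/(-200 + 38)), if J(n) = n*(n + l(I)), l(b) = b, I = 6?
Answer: sqrt(114358)/18 ≈ 18.787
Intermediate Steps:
J(n) = n*(6 + n) (J(n) = n*(n + 6) = n*(6 + n))
sqrt(J(16) + (52 - 207)/(-200 + 38)) = sqrt(16*(6 + 16) + (52 - 207)/(-200 + 38)) = sqrt(16*22 - 155/(-162)) = sqrt(352 - 155*(-1/162)) = sqrt(352 + 155/162) = sqrt(57179/162) = sqrt(114358)/18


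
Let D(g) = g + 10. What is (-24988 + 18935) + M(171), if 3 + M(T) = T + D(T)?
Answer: -5704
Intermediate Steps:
D(g) = 10 + g
M(T) = 7 + 2*T (M(T) = -3 + (T + (10 + T)) = -3 + (10 + 2*T) = 7 + 2*T)
(-24988 + 18935) + M(171) = (-24988 + 18935) + (7 + 2*171) = -6053 + (7 + 342) = -6053 + 349 = -5704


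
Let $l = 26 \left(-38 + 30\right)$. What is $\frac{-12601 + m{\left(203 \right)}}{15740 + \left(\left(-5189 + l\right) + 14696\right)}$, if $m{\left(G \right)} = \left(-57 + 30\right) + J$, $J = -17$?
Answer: $- \frac{12645}{25039} \approx -0.50501$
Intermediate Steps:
$l = -208$ ($l = 26 \left(-8\right) = -208$)
$m{\left(G \right)} = -44$ ($m{\left(G \right)} = \left(-57 + 30\right) - 17 = -27 - 17 = -44$)
$\frac{-12601 + m{\left(203 \right)}}{15740 + \left(\left(-5189 + l\right) + 14696\right)} = \frac{-12601 - 44}{15740 + \left(\left(-5189 - 208\right) + 14696\right)} = - \frac{12645}{15740 + \left(-5397 + 14696\right)} = - \frac{12645}{15740 + 9299} = - \frac{12645}{25039}$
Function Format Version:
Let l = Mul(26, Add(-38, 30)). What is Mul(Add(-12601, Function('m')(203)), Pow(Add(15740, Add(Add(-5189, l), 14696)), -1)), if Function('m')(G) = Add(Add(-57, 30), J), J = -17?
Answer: Rational(-12645, 25039) ≈ -0.50501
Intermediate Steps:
l = -208 (l = Mul(26, -8) = -208)
Function('m')(G) = -44 (Function('m')(G) = Add(Add(-57, 30), -17) = Add(-27, -17) = -44)
Mul(Add(-12601, Function('m')(203)), Pow(Add(15740, Add(Add(-5189, l), 14696)), -1)) = Mul(Add(-12601, -44), Pow(Add(15740, Add(Add(-5189, -208), 14696)), -1)) = Mul(-12645, Pow(Add(15740, Add(-5397, 14696)), -1)) = Mul(-12645, Pow(Add(15740, 9299), -1)) = Mul(-12645, Pow(25039, -1)) = Mul(-12645, Rational(1, 25039)) = Rational(-12645, 25039)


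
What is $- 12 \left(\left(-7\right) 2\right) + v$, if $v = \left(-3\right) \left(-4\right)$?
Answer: $180$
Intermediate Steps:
$v = 12$
$- 12 \left(\left(-7\right) 2\right) + v = - 12 \left(\left(-7\right) 2\right) + 12 = \left(-12\right) \left(-14\right) + 12 = 168 + 12 = 180$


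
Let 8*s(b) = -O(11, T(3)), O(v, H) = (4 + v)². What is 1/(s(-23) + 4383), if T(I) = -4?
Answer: 8/34839 ≈ 0.00022963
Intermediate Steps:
s(b) = -225/8 (s(b) = (-(4 + 11)²)/8 = (-1*15²)/8 = (-1*225)/8 = (⅛)*(-225) = -225/8)
1/(s(-23) + 4383) = 1/(-225/8 + 4383) = 1/(34839/8) = 8/34839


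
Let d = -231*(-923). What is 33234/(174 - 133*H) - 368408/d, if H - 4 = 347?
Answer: -8073402838/3305441139 ≈ -2.4425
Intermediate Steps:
H = 351 (H = 4 + 347 = 351)
d = 213213
33234/(174 - 133*H) - 368408/d = 33234/(174 - 133*351) - 368408/213213 = 33234/(174 - 46683) - 368408*1/213213 = 33234/(-46509) - 368408/213213 = 33234*(-1/46509) - 368408/213213 = -11078/15503 - 368408/213213 = -8073402838/3305441139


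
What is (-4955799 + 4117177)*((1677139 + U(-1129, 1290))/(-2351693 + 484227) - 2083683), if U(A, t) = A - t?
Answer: 1631626666553913378/933733 ≈ 1.7474e+12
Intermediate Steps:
(-4955799 + 4117177)*((1677139 + U(-1129, 1290))/(-2351693 + 484227) - 2083683) = (-4955799 + 4117177)*((1677139 + (-1129 - 1*1290))/(-2351693 + 484227) - 2083683) = -838622*((1677139 + (-1129 - 1290))/(-1867466) - 2083683) = -838622*((1677139 - 2419)*(-1/1867466) - 2083683) = -838622*(1674720*(-1/1867466) - 2083683) = -838622*(-837360/933733 - 2083683) = -838622*(-1945604415999/933733) = 1631626666553913378/933733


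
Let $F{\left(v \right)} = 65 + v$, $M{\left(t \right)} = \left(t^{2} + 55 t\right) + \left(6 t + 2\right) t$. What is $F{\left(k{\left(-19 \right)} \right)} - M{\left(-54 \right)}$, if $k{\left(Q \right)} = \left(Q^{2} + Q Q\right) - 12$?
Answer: $-16559$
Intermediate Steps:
$k{\left(Q \right)} = -12 + 2 Q^{2}$ ($k{\left(Q \right)} = \left(Q^{2} + Q^{2}\right) - 12 = 2 Q^{2} - 12 = -12 + 2 Q^{2}$)
$M{\left(t \right)} = t^{2} + 55 t + t \left(2 + 6 t\right)$ ($M{\left(t \right)} = \left(t^{2} + 55 t\right) + \left(2 + 6 t\right) t = \left(t^{2} + 55 t\right) + t \left(2 + 6 t\right) = t^{2} + 55 t + t \left(2 + 6 t\right)$)
$F{\left(k{\left(-19 \right)} \right)} - M{\left(-54 \right)} = \left(65 - \left(12 - 2 \left(-19\right)^{2}\right)\right) - - 54 \left(57 + 7 \left(-54\right)\right) = \left(65 + \left(-12 + 2 \cdot 361\right)\right) - - 54 \left(57 - 378\right) = \left(65 + \left(-12 + 722\right)\right) - \left(-54\right) \left(-321\right) = \left(65 + 710\right) - 17334 = 775 - 17334 = -16559$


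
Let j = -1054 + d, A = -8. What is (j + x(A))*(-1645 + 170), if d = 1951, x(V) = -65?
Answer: -1227200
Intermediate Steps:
j = 897 (j = -1054 + 1951 = 897)
(j + x(A))*(-1645 + 170) = (897 - 65)*(-1645 + 170) = 832*(-1475) = -1227200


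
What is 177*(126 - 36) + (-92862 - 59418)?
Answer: -136350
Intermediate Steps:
177*(126 - 36) + (-92862 - 59418) = 177*90 - 152280 = 15930 - 152280 = -136350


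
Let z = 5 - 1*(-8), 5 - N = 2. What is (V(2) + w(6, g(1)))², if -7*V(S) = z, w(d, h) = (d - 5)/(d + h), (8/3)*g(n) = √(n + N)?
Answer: 104329/35721 ≈ 2.9207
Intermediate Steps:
N = 3 (N = 5 - 1*2 = 5 - 2 = 3)
g(n) = 3*√(3 + n)/8 (g(n) = 3*√(n + 3)/8 = 3*√(3 + n)/8)
w(d, h) = (-5 + d)/(d + h)
z = 13 (z = 5 + 8 = 13)
V(S) = -13/7 (V(S) = -⅐*13 = -13/7)
(V(2) + w(6, g(1)))² = (-13/7 + (-5 + 6)/(6 + 3*√(3 + 1)/8))² = (-13/7 + 1/(6 + 3*√4/8))² = (-13/7 + 1/(6 + (3/8)*2))² = (-13/7 + 1/(6 + ¾))² = (-13/7 + 1/(27/4))² = (-13/7 + (4/27)*1)² = (-13/7 + 4/27)² = (-323/189)² = 104329/35721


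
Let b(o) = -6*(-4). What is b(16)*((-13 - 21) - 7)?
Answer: -984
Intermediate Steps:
b(o) = 24
b(16)*((-13 - 21) - 7) = 24*((-13 - 21) - 7) = 24*(-34 - 7) = 24*(-41) = -984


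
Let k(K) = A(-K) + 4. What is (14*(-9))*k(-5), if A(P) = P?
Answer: -1134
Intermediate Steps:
k(K) = 4 - K (k(K) = -K + 4 = 4 - K)
(14*(-9))*k(-5) = (14*(-9))*(4 - 1*(-5)) = -126*(4 + 5) = -126*9 = -1134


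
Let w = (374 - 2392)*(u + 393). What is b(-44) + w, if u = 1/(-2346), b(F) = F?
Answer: -930326405/1173 ≈ -7.9312e+5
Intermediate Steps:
u = -1/2346 ≈ -0.00042626
w = -930274793/1173 (w = (374 - 2392)*(-1/2346 + 393) = -2018*921977/2346 = -930274793/1173 ≈ -7.9307e+5)
b(-44) + w = -44 - 930274793/1173 = -930326405/1173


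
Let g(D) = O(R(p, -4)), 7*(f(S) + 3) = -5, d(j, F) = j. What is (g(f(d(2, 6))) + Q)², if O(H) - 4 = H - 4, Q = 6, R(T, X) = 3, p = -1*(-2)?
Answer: 81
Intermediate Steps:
p = 2
f(S) = -26/7 (f(S) = -3 + (⅐)*(-5) = -3 - 5/7 = -26/7)
O(H) = H (O(H) = 4 + (H - 4) = 4 + (-4 + H) = H)
g(D) = 3
(g(f(d(2, 6))) + Q)² = (3 + 6)² = 9² = 81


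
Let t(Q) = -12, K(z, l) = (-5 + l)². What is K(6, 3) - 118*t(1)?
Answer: 1420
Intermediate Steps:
K(6, 3) - 118*t(1) = (-5 + 3)² - 118*(-12) = (-2)² + 1416 = 4 + 1416 = 1420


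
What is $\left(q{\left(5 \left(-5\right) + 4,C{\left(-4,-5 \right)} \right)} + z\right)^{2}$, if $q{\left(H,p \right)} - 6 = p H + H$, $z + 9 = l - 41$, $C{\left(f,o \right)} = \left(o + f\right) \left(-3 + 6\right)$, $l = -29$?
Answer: $223729$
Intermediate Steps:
$C{\left(f,o \right)} = 3 f + 3 o$ ($C{\left(f,o \right)} = \left(f + o\right) 3 = 3 f + 3 o$)
$z = -79$ ($z = -9 - 70 = -79$)
$q{\left(H,p \right)} = 6 + H + H p$ ($q{\left(H,p \right)} = 6 + \left(p H + H\right) = 6 + \left(H p + H\right) = 6 + \left(H + H p\right) = 6 + H + H p$)
$\left(q{\left(5 \left(-5\right) + 4,C{\left(-4,-5 \right)} \right)} + z\right)^{2} = \left(\left(6 + \left(5 \left(-5\right) + 4\right) + \left(5 \left(-5\right) + 4\right) \left(3 \left(-4\right) + 3 \left(-5\right)\right)\right) - 79\right)^{2} = \left(\left(6 + \left(-25 + 4\right) + \left(-25 + 4\right) \left(-12 - 15\right)\right) - 79\right)^{2} = \left(\left(6 - 21 - -567\right) - 79\right)^{2} = \left(\left(6 - 21 + 567\right) - 79\right)^{2} = \left(552 - 79\right)^{2} = 473^{2} = 223729$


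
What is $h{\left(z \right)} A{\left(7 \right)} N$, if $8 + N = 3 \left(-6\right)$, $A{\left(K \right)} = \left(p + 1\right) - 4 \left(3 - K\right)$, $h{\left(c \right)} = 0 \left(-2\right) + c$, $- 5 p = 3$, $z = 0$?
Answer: $0$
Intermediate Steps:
$p = - \frac{3}{5}$ ($p = \left(- \frac{1}{5}\right) 3 = - \frac{3}{5} \approx -0.6$)
$h{\left(c \right)} = c$ ($h{\left(c \right)} = 0 + c = c$)
$A{\left(K \right)} = - \frac{58}{5} + 4 K$ ($A{\left(K \right)} = \left(- \frac{3}{5} + 1\right) - 4 \left(3 - K\right) = \frac{2}{5} + \left(-12 + 4 K\right) = - \frac{58}{5} + 4 K$)
$N = -26$ ($N = -8 + 3 \left(-6\right) = -8 - 18 = -26$)
$h{\left(z \right)} A{\left(7 \right)} N = 0 \left(- \frac{58}{5} + 4 \cdot 7\right) \left(-26\right) = 0 \left(- \frac{58}{5} + 28\right) \left(-26\right) = 0 \cdot \frac{82}{5} \left(-26\right) = 0 \left(-26\right) = 0$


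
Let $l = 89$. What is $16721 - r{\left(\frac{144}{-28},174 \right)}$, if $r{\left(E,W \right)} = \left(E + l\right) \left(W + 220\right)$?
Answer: $- \frac{114231}{7} \approx -16319.0$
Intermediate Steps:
$r{\left(E,W \right)} = \left(89 + E\right) \left(220 + W\right)$ ($r{\left(E,W \right)} = \left(E + 89\right) \left(W + 220\right) = \left(89 + E\right) \left(220 + W\right)$)
$16721 - r{\left(\frac{144}{-28},174 \right)} = 16721 - \left(19580 + 89 \cdot 174 + 220 \frac{144}{-28} + \frac{144}{-28} \cdot 174\right) = 16721 - \left(19580 + 15486 + 220 \cdot 144 \left(- \frac{1}{28}\right) + 144 \left(- \frac{1}{28}\right) 174\right) = 16721 - \left(19580 + 15486 + 220 \left(- \frac{36}{7}\right) - \frac{6264}{7}\right) = 16721 - \left(19580 + 15486 - \frac{7920}{7} - \frac{6264}{7}\right) = 16721 - \frac{231278}{7} = - \frac{114231}{7}$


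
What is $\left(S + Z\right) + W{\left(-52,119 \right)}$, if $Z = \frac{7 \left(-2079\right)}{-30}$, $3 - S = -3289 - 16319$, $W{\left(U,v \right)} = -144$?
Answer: $\frac{199521}{10} \approx 19952.0$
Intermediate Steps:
$S = 19611$ ($S = 3 - \left(-3289 - 16319\right) = 3 - -19608 = 3 + 19608 = 19611$)
$Z = \frac{4851}{10}$ ($Z = \left(-14553\right) \left(- \frac{1}{30}\right) = \frac{4851}{10} \approx 485.1$)
$\left(S + Z\right) + W{\left(-52,119 \right)} = \left(19611 + \frac{4851}{10}\right) - 144 = \frac{200961}{10} - 144 = \frac{199521}{10}$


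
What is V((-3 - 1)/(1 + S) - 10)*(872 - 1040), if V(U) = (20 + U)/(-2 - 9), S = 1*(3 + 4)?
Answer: 1596/11 ≈ 145.09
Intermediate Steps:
S = 7 (S = 1*7 = 7)
V(U) = -20/11 - U/11 (V(U) = (20 + U)/(-11) = (20 + U)*(-1/11) = -20/11 - U/11)
V((-3 - 1)/(1 + S) - 10)*(872 - 1040) = (-20/11 - ((-3 - 1)/(1 + 7) - 10)/11)*(872 - 1040) = (-20/11 - (-4/8 - 10)/11)*(-168) = (-20/11 - (-4*1/8 - 10)/11)*(-168) = (-20/11 - (-1/2 - 10)/11)*(-168) = (-20/11 - 1/11*(-21/2))*(-168) = (-20/11 + 21/22)*(-168) = -19/22*(-168) = 1596/11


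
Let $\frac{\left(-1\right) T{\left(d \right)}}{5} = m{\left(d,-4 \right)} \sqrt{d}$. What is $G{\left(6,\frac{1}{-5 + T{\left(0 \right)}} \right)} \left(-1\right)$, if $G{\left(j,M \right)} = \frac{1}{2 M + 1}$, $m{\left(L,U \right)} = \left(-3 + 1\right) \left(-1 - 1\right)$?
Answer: $- \frac{5}{3} \approx -1.6667$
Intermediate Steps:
$m{\left(L,U \right)} = 4$ ($m{\left(L,U \right)} = \left(-2\right) \left(-2\right) = 4$)
$T{\left(d \right)} = - 20 \sqrt{d}$ ($T{\left(d \right)} = - 5 \cdot 4 \sqrt{d} = - 20 \sqrt{d}$)
$G{\left(j,M \right)} = \frac{1}{1 + 2 M}$
$G{\left(6,\frac{1}{-5 + T{\left(0 \right)}} \right)} \left(-1\right) = \frac{1}{1 + \frac{2}{-5 - 20 \sqrt{0}}} \left(-1\right) = \frac{1}{1 + \frac{2}{-5 - 0}} \left(-1\right) = \frac{1}{1 + \frac{2}{-5 + 0}} \left(-1\right) = \frac{1}{1 + \frac{2}{-5}} \left(-1\right) = \frac{1}{1 + 2 \left(- \frac{1}{5}\right)} \left(-1\right) = \frac{1}{1 - \frac{2}{5}} \left(-1\right) = \frac{1}{\frac{3}{5}} \left(-1\right) = \frac{5}{3} \left(-1\right) = - \frac{5}{3}$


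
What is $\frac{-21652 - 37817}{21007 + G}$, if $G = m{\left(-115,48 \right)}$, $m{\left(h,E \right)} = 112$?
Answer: $- \frac{59469}{21119} \approx -2.8159$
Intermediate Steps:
$G = 112$
$\frac{-21652 - 37817}{21007 + G} = \frac{-21652 - 37817}{21007 + 112} = - \frac{59469}{21119}$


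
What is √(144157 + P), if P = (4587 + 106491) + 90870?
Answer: √346105 ≈ 588.31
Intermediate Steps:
P = 201948 (P = 111078 + 90870 = 201948)
√(144157 + P) = √(144157 + 201948) = √346105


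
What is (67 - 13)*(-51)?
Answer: -2754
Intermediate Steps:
(67 - 13)*(-51) = 54*(-51) = -2754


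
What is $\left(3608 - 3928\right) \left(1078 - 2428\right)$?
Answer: $432000$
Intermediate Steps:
$\left(3608 - 3928\right) \left(1078 - 2428\right) = \left(-320\right) \left(-1350\right) = 432000$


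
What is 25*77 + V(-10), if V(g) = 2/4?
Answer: 3851/2 ≈ 1925.5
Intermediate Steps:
V(g) = 1/2 (V(g) = 2*(1/4) = 1/2)
25*77 + V(-10) = 25*77 + 1/2 = 1925 + 1/2 = 3851/2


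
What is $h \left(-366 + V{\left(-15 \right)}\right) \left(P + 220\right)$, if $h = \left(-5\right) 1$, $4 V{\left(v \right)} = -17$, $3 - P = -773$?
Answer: $1843845$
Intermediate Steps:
$P = 776$ ($P = 3 - -773 = 3 + 773 = 776$)
$V{\left(v \right)} = - \frac{17}{4}$ ($V{\left(v \right)} = \frac{1}{4} \left(-17\right) = - \frac{17}{4}$)
$h = -5$
$h \left(-366 + V{\left(-15 \right)}\right) \left(P + 220\right) = - 5 \left(-366 - \frac{17}{4}\right) \left(776 + 220\right) = - 5 \left(\left(- \frac{1481}{4}\right) 996\right) = \left(-5\right) \left(-368769\right) = 1843845$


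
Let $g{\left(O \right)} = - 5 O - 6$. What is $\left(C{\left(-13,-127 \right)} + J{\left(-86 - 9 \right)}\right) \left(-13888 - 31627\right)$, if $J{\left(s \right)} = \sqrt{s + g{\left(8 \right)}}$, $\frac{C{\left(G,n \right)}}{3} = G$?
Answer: $1775085 - 45515 i \sqrt{141} \approx 1.7751 \cdot 10^{6} - 5.4046 \cdot 10^{5} i$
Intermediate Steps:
$g{\left(O \right)} = -6 - 5 O$
$C{\left(G,n \right)} = 3 G$
$J{\left(s \right)} = \sqrt{-46 + s}$ ($J{\left(s \right)} = \sqrt{s - 46} = \sqrt{-46 + s}$)
$\left(C{\left(-13,-127 \right)} + J{\left(-86 - 9 \right)}\right) \left(-13888 - 31627\right) = \left(3 \left(-13\right) + \sqrt{-46 - 95}\right) \left(-13888 - 31627\right) = \left(-39 + \sqrt{-46 - 95}\right) \left(-45515\right) = \left(-39 + \sqrt{-141}\right) \left(-45515\right) = \left(-39 + i \sqrt{141}\right) \left(-45515\right) = 1775085 - 45515 i \sqrt{141}$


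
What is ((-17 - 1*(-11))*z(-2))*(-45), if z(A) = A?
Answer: -540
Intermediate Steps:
((-17 - 1*(-11))*z(-2))*(-45) = ((-17 - 1*(-11))*(-2))*(-45) = ((-17 + 11)*(-2))*(-45) = -6*(-2)*(-45) = 12*(-45) = -540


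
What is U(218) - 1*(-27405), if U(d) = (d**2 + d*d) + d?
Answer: 122671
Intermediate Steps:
U(d) = d + 2*d**2 (U(d) = (d**2 + d**2) + d = 2*d**2 + d = d + 2*d**2)
U(218) - 1*(-27405) = 218*(1 + 2*218) - 1*(-27405) = 218*(1 + 436) + 27405 = 218*437 + 27405 = 95266 + 27405 = 122671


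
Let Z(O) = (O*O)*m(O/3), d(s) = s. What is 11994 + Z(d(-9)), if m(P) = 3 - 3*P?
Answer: 12966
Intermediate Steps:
Z(O) = O**2*(3 - O) (Z(O) = (O*O)*(3 - 3*O/3) = O**2*(3 - 3*O/3) = O**2*(3 - O))
11994 + Z(d(-9)) = 11994 + (-9)**2*(3 - 1*(-9)) = 11994 + 81*(3 + 9) = 11994 + 81*12 = 11994 + 972 = 12966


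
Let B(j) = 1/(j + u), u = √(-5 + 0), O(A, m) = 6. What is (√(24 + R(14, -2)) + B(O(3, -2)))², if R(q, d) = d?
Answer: (1 + √22*(6 + I*√5))²/(6 + I*√5)² ≈ 23.391 - 0.52758*I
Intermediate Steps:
u = I*√5 (u = √(-5) = I*√5 ≈ 2.2361*I)
B(j) = 1/(j + I*√5)
(√(24 + R(14, -2)) + B(O(3, -2)))² = (√(24 - 2) + 1/(6 + I*√5))² = (√22 + 1/(6 + I*√5))²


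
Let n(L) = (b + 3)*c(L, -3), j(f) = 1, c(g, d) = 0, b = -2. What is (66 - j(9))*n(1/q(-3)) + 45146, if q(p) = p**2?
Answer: 45146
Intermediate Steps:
n(L) = 0 (n(L) = (-2 + 3)*0 = 1*0 = 0)
(66 - j(9))*n(1/q(-3)) + 45146 = (66 - 1*1)*0 + 45146 = (66 - 1)*0 + 45146 = 65*0 + 45146 = 0 + 45146 = 45146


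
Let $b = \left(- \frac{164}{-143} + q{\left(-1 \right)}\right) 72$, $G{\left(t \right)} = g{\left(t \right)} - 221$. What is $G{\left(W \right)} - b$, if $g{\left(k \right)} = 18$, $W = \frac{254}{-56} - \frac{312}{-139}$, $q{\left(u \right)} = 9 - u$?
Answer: $- \frac{143797}{143} \approx -1005.6$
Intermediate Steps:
$W = - \frac{8917}{3892}$ ($W = 254 \left(- \frac{1}{56}\right) - - \frac{312}{139} = - \frac{127}{28} + \frac{312}{139} = - \frac{8917}{3892} \approx -2.2911$)
$G{\left(t \right)} = -203$ ($G{\left(t \right)} = 18 - 221 = -203$)
$b = \frac{114768}{143}$ ($b = \left(- \frac{164}{-143} + \left(9 - -1\right)\right) 72 = \left(\left(-164\right) \left(- \frac{1}{143}\right) + \left(9 + 1\right)\right) 72 = \left(\frac{164}{143} + 10\right) 72 = \frac{1594}{143} \cdot 72 = \frac{114768}{143} \approx 802.57$)
$G{\left(W \right)} - b = -203 - \frac{114768}{143} = - \frac{143797}{143}$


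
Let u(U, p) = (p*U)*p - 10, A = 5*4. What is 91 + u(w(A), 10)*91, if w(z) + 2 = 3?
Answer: 8281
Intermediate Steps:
A = 20
w(z) = 1 (w(z) = -2 + 3 = 1)
u(U, p) = -10 + U*p² (u(U, p) = (U*p)*p - 10 = U*p² - 10 = -10 + U*p²)
91 + u(w(A), 10)*91 = 91 + (-10 + 1*10²)*91 = 91 + (-10 + 1*100)*91 = 91 + (-10 + 100)*91 = 91 + 90*91 = 91 + 8190 = 8281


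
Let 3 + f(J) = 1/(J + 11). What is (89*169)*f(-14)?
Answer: -150410/3 ≈ -50137.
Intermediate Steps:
f(J) = -3 + 1/(11 + J) (f(J) = -3 + 1/(J + 11) = -3 + 1/(11 + J))
(89*169)*f(-14) = (89*169)*((-32 - 3*(-14))/(11 - 14)) = 15041*((-32 + 42)/(-3)) = 15041*(-⅓*10) = 15041*(-10/3) = -150410/3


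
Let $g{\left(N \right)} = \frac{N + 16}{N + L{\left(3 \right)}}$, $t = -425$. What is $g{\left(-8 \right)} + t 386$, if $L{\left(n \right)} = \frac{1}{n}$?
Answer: $- \frac{3773174}{23} \approx -1.6405 \cdot 10^{5}$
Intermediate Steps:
$g{\left(N \right)} = \frac{16 + N}{\frac{1}{3} + N}$ ($g{\left(N \right)} = \frac{N + 16}{N + \frac{1}{3}} = \frac{16 + N}{N + \frac{1}{3}} = \frac{16 + N}{\frac{1}{3} + N}$)
$g{\left(-8 \right)} + t 386 = \frac{3 \left(16 - 8\right)}{1 + 3 \left(-8\right)} - 164050 = 3 \frac{1}{1 - 24} \cdot 8 - 164050 = 3 \frac{1}{-23} \cdot 8 - 164050 = 3 \left(- \frac{1}{23}\right) 8 - 164050 = - \frac{24}{23} - 164050 = - \frac{3773174}{23}$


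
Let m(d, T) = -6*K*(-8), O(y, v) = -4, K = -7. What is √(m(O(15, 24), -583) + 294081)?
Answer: √293745 ≈ 541.98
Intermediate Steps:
m(d, T) = -336 (m(d, T) = -6*(-7)*(-8) = 42*(-8) = -336)
√(m(O(15, 24), -583) + 294081) = √(-336 + 294081) = √293745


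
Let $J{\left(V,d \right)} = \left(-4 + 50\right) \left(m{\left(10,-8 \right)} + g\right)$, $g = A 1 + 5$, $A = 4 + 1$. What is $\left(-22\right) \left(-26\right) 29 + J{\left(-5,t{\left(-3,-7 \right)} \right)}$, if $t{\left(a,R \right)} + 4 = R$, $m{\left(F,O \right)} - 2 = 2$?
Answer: $17232$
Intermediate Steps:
$A = 5$
$m{\left(F,O \right)} = 4$ ($m{\left(F,O \right)} = 2 + 2 = 4$)
$t{\left(a,R \right)} = -4 + R$
$g = 10$ ($g = 5 \cdot 1 + 5 = 5 + 5 = 10$)
$J{\left(V,d \right)} = 644$ ($J{\left(V,d \right)} = \left(-4 + 50\right) \left(4 + 10\right) = 46 \cdot 14 = 644$)
$\left(-22\right) \left(-26\right) 29 + J{\left(-5,t{\left(-3,-7 \right)} \right)} = \left(-22\right) \left(-26\right) 29 + 644 = 572 \cdot 29 + 644 = 16588 + 644 = 17232$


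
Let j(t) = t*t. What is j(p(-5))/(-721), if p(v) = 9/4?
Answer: -81/11536 ≈ -0.0070215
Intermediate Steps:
p(v) = 9/4 (p(v) = 9*(¼) = 9/4)
j(t) = t²
j(p(-5))/(-721) = (9/4)²/(-721) = (81/16)*(-1/721) = -81/11536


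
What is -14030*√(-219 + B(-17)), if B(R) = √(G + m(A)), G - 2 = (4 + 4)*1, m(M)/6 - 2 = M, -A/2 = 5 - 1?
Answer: -14030*√(-219 + I*√26) ≈ -2416.9 - 2.0764e+5*I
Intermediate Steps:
A = -8 (A = -2*(5 - 1) = -2*4 = -8)
m(M) = 12 + 6*M
G = 10 (G = 2 + (4 + 4)*1 = 2 + 8*1 = 2 + 8 = 10)
B(R) = I*√26 (B(R) = √(10 + (12 + 6*(-8))) = √(10 + (12 - 48)) = √(10 - 36) = √(-26) = I*√26)
-14030*√(-219 + B(-17)) = -14030*√(-219 + I*√26)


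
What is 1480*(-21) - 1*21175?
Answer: -52255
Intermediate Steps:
1480*(-21) - 1*21175 = -31080 - 21175 = -52255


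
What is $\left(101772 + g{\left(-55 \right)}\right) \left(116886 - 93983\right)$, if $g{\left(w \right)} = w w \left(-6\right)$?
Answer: $1915194666$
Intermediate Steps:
$g{\left(w \right)} = - 6 w^{2}$ ($g{\left(w \right)} = w^{2} \left(-6\right) = - 6 w^{2}$)
$\left(101772 + g{\left(-55 \right)}\right) \left(116886 - 93983\right) = \left(101772 - 6 \left(-55\right)^{2}\right) \left(116886 - 93983\right) = \left(101772 - 18150\right) 22903 = 83622 \cdot 22903 = 1915194666$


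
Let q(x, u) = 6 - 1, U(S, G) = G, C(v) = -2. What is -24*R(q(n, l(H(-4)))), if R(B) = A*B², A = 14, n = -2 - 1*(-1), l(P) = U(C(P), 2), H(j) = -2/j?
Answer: -8400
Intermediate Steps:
l(P) = 2
n = -1 (n = -2 + 1 = -1)
q(x, u) = 5
R(B) = 14*B²
-24*R(q(n, l(H(-4)))) = -336*5² = -336*25 = -24*350 = -8400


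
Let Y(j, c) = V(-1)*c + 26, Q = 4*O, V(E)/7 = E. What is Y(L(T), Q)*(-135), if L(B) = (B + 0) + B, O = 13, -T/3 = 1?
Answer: 45630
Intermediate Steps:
T = -3 (T = -3*1 = -3)
V(E) = 7*E
Q = 52 (Q = 4*13 = 52)
L(B) = 2*B (L(B) = B + B = 2*B)
Y(j, c) = 26 - 7*c (Y(j, c) = (7*(-1))*c + 26 = -7*c + 26 = 26 - 7*c)
Y(L(T), Q)*(-135) = (26 - 7*52)*(-135) = (26 - 364)*(-135) = -338*(-135) = 45630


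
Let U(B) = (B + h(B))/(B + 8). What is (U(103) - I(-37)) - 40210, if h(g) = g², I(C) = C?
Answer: -4448491/111 ≈ -40077.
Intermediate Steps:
U(B) = (B + B²)/(8 + B) (U(B) = (B + B²)/(B + 8) = (B + B²)/(8 + B))
(U(103) - I(-37)) - 40210 = (103*(1 + 103)/(8 + 103) - 1*(-37)) - 40210 = (103*104/111 + 37) - 40210 = (103*(1/111)*104 + 37) - 40210 = (10712/111 + 37) - 40210 = 14819/111 - 40210 = -4448491/111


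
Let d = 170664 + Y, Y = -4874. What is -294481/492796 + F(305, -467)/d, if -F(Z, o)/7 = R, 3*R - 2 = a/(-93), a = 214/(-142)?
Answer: -483580510499473/809204076435780 ≈ -0.59760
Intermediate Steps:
a = -107/71 (a = 214*(-1/142) = -107/71 ≈ -1.5070)
R = 13313/19809 (R = ⅔ + (-107/71/(-93))/3 = ⅔ + (-107/71*(-1/93))/3 = ⅔ + (⅓)*(107/6603) = ⅔ + 107/19809 = 13313/19809 ≈ 0.67207)
F(Z, o) = -93191/19809 (F(Z, o) = -7*13313/19809 = -93191/19809)
d = 165790 (d = 170664 - 4874 = 165790)
-294481/492796 + F(305, -467)/d = -294481/492796 - 93191/19809/165790 = -294481*1/492796 - 93191/19809*1/165790 = -294481/492796 - 93191/3284134110 = -483580510499473/809204076435780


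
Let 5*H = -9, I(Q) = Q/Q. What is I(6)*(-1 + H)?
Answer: -14/5 ≈ -2.8000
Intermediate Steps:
I(Q) = 1
H = -9/5 (H = (1/5)*(-9) = -9/5 ≈ -1.8000)
I(6)*(-1 + H) = 1*(-1 - 9/5) = 1*(-14/5) = -14/5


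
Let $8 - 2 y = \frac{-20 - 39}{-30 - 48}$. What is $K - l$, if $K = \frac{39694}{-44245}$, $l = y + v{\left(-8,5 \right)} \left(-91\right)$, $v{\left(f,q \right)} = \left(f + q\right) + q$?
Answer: $\frac{1225013351}{6902220} \approx 177.48$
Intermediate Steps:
$y = \frac{565}{156}$ ($y = 4 - \frac{\left(-20 - 39\right) \frac{1}{-30 - 48}}{2} = 4 - \frac{\left(-59\right) \frac{1}{-78}}{2} = 4 - \frac{\left(-59\right) \left(- \frac{1}{78}\right)}{2} = 4 - \frac{59}{156} = \frac{565}{156} \approx 3.6218$)
$v{\left(f,q \right)} = f + 2 q$
$l = - \frac{27827}{156}$ ($l = \frac{565}{156} + \left(-8 + 2 \cdot 5\right) \left(-91\right) = \frac{565}{156} + \left(-8 + 10\right) \left(-91\right) = \frac{565}{156} + 2 \left(-91\right) = \frac{565}{156} - 182 = - \frac{27827}{156} \approx -178.38$)
$K = - \frac{39694}{44245}$ ($K = 39694 \left(- \frac{1}{44245}\right) = - \frac{39694}{44245} \approx -0.89714$)
$K - l = - \frac{39694}{44245} - - \frac{27827}{156} = - \frac{39694}{44245} + \frac{27827}{156} = \frac{1225013351}{6902220}$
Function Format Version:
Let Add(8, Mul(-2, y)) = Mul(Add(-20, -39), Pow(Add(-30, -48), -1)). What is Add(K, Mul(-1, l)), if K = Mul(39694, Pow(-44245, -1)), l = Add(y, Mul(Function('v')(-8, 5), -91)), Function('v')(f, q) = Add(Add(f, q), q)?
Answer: Rational(1225013351, 6902220) ≈ 177.48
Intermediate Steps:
y = Rational(565, 156) (y = Add(4, Mul(Rational(-1, 2), Mul(Add(-20, -39), Pow(Add(-30, -48), -1)))) = Add(4, Mul(Rational(-1, 2), Mul(-59, Pow(-78, -1)))) = Add(4, Mul(Rational(-1, 2), Mul(-59, Rational(-1, 78)))) = Add(4, Mul(Rational(-1, 2), Rational(59, 78))) = Add(4, Rational(-59, 156)) = Rational(565, 156) ≈ 3.6218)
Function('v')(f, q) = Add(f, Mul(2, q))
l = Rational(-27827, 156) (l = Add(Rational(565, 156), Mul(Add(-8, Mul(2, 5)), -91)) = Add(Rational(565, 156), Mul(Add(-8, 10), -91)) = Add(Rational(565, 156), Mul(2, -91)) = Add(Rational(565, 156), -182) = Rational(-27827, 156) ≈ -178.38)
K = Rational(-39694, 44245) (K = Mul(39694, Rational(-1, 44245)) = Rational(-39694, 44245) ≈ -0.89714)
Add(K, Mul(-1, l)) = Add(Rational(-39694, 44245), Mul(-1, Rational(-27827, 156))) = Add(Rational(-39694, 44245), Rational(27827, 156)) = Rational(1225013351, 6902220)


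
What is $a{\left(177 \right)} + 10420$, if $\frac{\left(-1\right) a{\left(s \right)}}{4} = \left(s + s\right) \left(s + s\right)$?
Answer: $-490844$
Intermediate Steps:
$a{\left(s \right)} = - 16 s^{2}$ ($a{\left(s \right)} = - 4 \left(s + s\right) \left(s + s\right) = - 4 \cdot 2 s 2 s = - 4 \cdot 4 s^{2} = - 16 s^{2}$)
$a{\left(177 \right)} + 10420 = - 16 \cdot 177^{2} + 10420 = \left(-16\right) 31329 + 10420 = -501264 + 10420 = -490844$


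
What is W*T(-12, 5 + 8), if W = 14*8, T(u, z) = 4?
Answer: 448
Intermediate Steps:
W = 112
W*T(-12, 5 + 8) = 112*4 = 448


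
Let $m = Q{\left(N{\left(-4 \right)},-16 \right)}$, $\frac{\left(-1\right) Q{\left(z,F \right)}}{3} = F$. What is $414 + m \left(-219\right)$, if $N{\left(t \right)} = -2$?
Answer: $-10098$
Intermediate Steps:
$Q{\left(z,F \right)} = - 3 F$
$m = 48$ ($m = \left(-3\right) \left(-16\right) = 48$)
$414 + m \left(-219\right) = 414 + 48 \left(-219\right) = 414 - 10512 = -10098$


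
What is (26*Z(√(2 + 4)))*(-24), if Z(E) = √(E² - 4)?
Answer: -624*√2 ≈ -882.47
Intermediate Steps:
Z(E) = √(-4 + E²)
(26*Z(√(2 + 4)))*(-24) = (26*√(-4 + (√(2 + 4))²))*(-24) = (26*√(-4 + (√6)²))*(-24) = (26*√(-4 + 6))*(-24) = (26*√2)*(-24) = -624*√2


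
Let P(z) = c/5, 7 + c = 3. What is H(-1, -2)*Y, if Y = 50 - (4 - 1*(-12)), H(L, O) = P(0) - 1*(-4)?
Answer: 544/5 ≈ 108.80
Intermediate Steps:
c = -4 (c = -7 + 3 = -4)
P(z) = -4/5
H(L, O) = 16/5 (H(L, O) = -4/5 - 1*(-4) = -4/5 + 4 = 16/5)
Y = 34 (Y = 50 - (4 + 12) = 50 - 1*16 = 50 - 16 = 34)
H(-1, -2)*Y = (16/5)*34 = 544/5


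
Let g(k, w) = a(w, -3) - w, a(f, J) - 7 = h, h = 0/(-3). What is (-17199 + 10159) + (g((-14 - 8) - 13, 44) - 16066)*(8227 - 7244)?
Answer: -15836289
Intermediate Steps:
h = 0 (h = 0*(-⅓) = 0)
a(f, J) = 7 (a(f, J) = 7 + 0 = 7)
g(k, w) = 7 - w
(-17199 + 10159) + (g((-14 - 8) - 13, 44) - 16066)*(8227 - 7244) = (-17199 + 10159) + ((7 - 1*44) - 16066)*(8227 - 7244) = -7040 + ((7 - 44) - 16066)*983 = -7040 + (-37 - 16066)*983 = -7040 - 16103*983 = -7040 - 15829249 = -15836289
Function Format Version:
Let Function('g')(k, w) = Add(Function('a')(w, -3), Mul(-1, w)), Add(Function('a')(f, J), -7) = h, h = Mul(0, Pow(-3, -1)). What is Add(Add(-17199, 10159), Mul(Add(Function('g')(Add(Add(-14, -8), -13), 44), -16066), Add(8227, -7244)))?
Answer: -15836289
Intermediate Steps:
h = 0 (h = Mul(0, Rational(-1, 3)) = 0)
Function('a')(f, J) = 7 (Function('a')(f, J) = Add(7, 0) = 7)
Function('g')(k, w) = Add(7, Mul(-1, w))
Add(Add(-17199, 10159), Mul(Add(Function('g')(Add(Add(-14, -8), -13), 44), -16066), Add(8227, -7244))) = Add(Add(-17199, 10159), Mul(Add(Add(7, Mul(-1, 44)), -16066), Add(8227, -7244))) = Add(-7040, Mul(Add(Add(7, -44), -16066), 983)) = Add(-7040, Mul(Add(-37, -16066), 983)) = Add(-7040, Mul(-16103, 983)) = Add(-7040, -15829249) = -15836289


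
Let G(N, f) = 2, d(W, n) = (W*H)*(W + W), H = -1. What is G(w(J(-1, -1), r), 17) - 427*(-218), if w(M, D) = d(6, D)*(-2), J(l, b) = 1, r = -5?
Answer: 93088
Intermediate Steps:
d(W, n) = -2*W² (d(W, n) = (W*(-1))*(W + W) = (-W)*(2*W) = -2*W²)
w(M, D) = 144 (w(M, D) = -2*6²*(-2) = -2*36*(-2) = -72*(-2) = 144)
G(w(J(-1, -1), r), 17) - 427*(-218) = 2 - 427*(-218) = 2 + 93086 = 93088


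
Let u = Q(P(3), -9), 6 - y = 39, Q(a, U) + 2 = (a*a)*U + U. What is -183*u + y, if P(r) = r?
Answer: 16803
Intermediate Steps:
Q(a, U) = -2 + U + U*a² (Q(a, U) = -2 + ((a*a)*U + U) = -2 + (a²*U + U) = -2 + (U*a² + U) = -2 + (U + U*a²) = -2 + U + U*a²)
y = -33 (y = 6 - 1*39 = 6 - 39 = -33)
u = -92 (u = -2 - 9 - 9*3² = -2 - 9 - 9*9 = -2 - 9 - 81 = -92)
-183*u + y = -183*(-92) - 33 = 16836 - 33 = 16803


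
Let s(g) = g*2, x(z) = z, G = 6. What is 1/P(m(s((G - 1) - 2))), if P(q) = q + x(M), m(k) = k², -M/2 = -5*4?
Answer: 1/76 ≈ 0.013158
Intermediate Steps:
M = 40 (M = -(-10)*4 = -2*(-20) = 40)
s(g) = 2*g
P(q) = 40 + q (P(q) = q + 40 = 40 + q)
1/P(m(s((G - 1) - 2))) = 1/(40 + (2*((6 - 1) - 2))²) = 1/(40 + (2*(5 - 2))²) = 1/(40 + (2*3)²) = 1/(40 + 6²) = 1/(40 + 36) = 1/76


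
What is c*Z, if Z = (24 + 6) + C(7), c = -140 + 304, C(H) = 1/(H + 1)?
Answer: 9881/2 ≈ 4940.5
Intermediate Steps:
C(H) = 1/(1 + H)
c = 164
Z = 241/8 (Z = (24 + 6) + 1/(1 + 7) = 30 + 1/8 = 30 + ⅛ = 241/8 ≈ 30.125)
c*Z = 164*(241/8) = 9881/2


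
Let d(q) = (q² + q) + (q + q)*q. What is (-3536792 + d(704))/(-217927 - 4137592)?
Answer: 2049240/4355519 ≈ 0.47049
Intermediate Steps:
d(q) = q + 3*q² (d(q) = (q + q²) + (2*q)*q = (q + q²) + 2*q² = q + 3*q²)
(-3536792 + d(704))/(-217927 - 4137592) = (-3536792 + 704*(1 + 3*704))/(-217927 - 4137592) = (-3536792 + 704*(1 + 2112))/(-4355519) = (-3536792 + 704*2113)*(-1/4355519) = (-3536792 + 1487552)*(-1/4355519) = -2049240*(-1/4355519) = 2049240/4355519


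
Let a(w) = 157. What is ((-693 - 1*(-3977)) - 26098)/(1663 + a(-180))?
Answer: -11407/910 ≈ -12.535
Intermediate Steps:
((-693 - 1*(-3977)) - 26098)/(1663 + a(-180)) = ((-693 - 1*(-3977)) - 26098)/(1663 + 157) = ((-693 + 3977) - 26098)/1820 = (3284 - 26098)*(1/1820) = -22814*1/1820 = -11407/910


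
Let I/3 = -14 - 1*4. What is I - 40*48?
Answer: -1974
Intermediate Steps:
I = -54 (I = 3*(-14 - 1*4) = 3*(-14 - 4) = 3*(-18) = -54)
I - 40*48 = -54 - 40*48 = -54 - 1920 = -1974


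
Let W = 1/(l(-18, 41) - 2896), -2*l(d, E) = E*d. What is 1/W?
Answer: -2527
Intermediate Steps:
l(d, E) = -E*d/2
W = -1/2527 (W = 1/(-½*41*(-18) - 2896) = 1/(369 - 2896) = 1/(-2527) = -1/2527 ≈ -0.00039573)
1/W = 1/(-1/2527) = -2527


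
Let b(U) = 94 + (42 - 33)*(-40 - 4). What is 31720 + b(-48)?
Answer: 31418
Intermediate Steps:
b(U) = -302 (b(U) = 94 + 9*(-44) = 94 - 396 = -302)
31720 + b(-48) = 31720 - 302 = 31418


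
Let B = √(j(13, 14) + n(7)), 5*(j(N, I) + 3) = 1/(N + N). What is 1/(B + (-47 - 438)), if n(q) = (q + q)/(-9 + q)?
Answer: -63050/30580549 - I*√168870/30580549 ≈ -0.0020618 - 1.3438e-5*I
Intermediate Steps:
n(q) = 2*q/(-9 + q) (n(q) = (2*q)/(-9 + q) = 2*q/(-9 + q))
j(N, I) = -3 + 1/(10*N) (j(N, I) = -3 + 1/(5*(N + N)) = -3 + 1/(5*((2*N))) = -3 + (1/(2*N))/5 = -3 + 1/(10*N))
B = I*√168870/130 (B = √((-3 + (⅒)/13) + 2*7/(-9 + 7)) = √((-3 + (⅒)*(1/13)) + 2*7/(-2)) = √((-3 + 1/130) + 2*7*(-½)) = √(-389/130 - 7) = √(-1299/130) = I*√168870/130 ≈ 3.1611*I)
1/(B + (-47 - 438)) = 1/(I*√168870/130 + (-47 - 438)) = 1/(I*√168870/130 - 485) = 1/(-485 + I*√168870/130)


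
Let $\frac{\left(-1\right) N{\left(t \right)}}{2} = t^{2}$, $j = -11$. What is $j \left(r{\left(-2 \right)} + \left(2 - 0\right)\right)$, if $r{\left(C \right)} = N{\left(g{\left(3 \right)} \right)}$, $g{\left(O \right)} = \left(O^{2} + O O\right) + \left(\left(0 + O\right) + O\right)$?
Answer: $12650$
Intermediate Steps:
$g{\left(O \right)} = 2 O + 2 O^{2}$ ($g{\left(O \right)} = \left(O^{2} + O^{2}\right) + \left(O + O\right) = 2 O^{2} + 2 O = 2 O + 2 O^{2}$)
$N{\left(t \right)} = - 2 t^{2}$
$r{\left(C \right)} = -1152$ ($r{\left(C \right)} = - 2 \left(2 \cdot 3 \left(1 + 3\right)\right)^{2} = - 2 \left(2 \cdot 3 \cdot 4\right)^{2} = - 2 \cdot 24^{2} = \left(-2\right) 576 = -1152$)
$j \left(r{\left(-2 \right)} + \left(2 - 0\right)\right) = - 11 \left(-1152 + \left(2 - 0\right)\right) = - 11 \left(-1152 + \left(2 + 0\right)\right) = - 11 \left(-1152 + 2\right) = \left(-11\right) \left(-1150\right) = 12650$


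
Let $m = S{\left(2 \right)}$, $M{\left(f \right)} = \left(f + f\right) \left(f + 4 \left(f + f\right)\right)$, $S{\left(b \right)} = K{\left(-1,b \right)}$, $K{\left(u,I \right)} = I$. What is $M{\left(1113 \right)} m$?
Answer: $44595684$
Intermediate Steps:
$S{\left(b \right)} = b$
$M{\left(f \right)} = 18 f^{2}$ ($M{\left(f \right)} = 2 f \left(f + 4 \cdot 2 f\right) = 2 f \left(f + 8 f\right) = 2 f 9 f = 18 f^{2}$)
$m = 2$
$M{\left(1113 \right)} m = 18 \cdot 1113^{2} \cdot 2 = 18 \cdot 1238769 \cdot 2 = 22297842 \cdot 2 = 44595684$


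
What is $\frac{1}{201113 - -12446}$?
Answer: $\frac{1}{213559} \approx 4.6825 \cdot 10^{-6}$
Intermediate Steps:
$\frac{1}{201113 - -12446} = \frac{1}{201113 + 12446} = \frac{1}{213559}$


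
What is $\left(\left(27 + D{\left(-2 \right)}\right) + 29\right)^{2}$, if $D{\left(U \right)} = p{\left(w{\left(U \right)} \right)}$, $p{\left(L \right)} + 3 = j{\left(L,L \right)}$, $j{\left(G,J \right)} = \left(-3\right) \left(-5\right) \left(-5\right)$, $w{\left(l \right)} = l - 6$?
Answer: $484$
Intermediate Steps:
$w{\left(l \right)} = -6 + l$ ($w{\left(l \right)} = l - 6 = -6 + l$)
$j{\left(G,J \right)} = -75$ ($j{\left(G,J \right)} = 15 \left(-5\right) = -75$)
$p{\left(L \right)} = -78$ ($p{\left(L \right)} = -3 - 75 = -78$)
$D{\left(U \right)} = -78$
$\left(\left(27 + D{\left(-2 \right)}\right) + 29\right)^{2} = \left(\left(27 - 78\right) + 29\right)^{2} = \left(-51 + 29\right)^{2} = \left(-22\right)^{2} = 484$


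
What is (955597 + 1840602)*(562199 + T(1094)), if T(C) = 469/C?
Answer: 1719791499488825/1094 ≈ 1.5720e+12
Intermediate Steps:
(955597 + 1840602)*(562199 + T(1094)) = (955597 + 1840602)*(562199 + 469/1094) = 2796199*(562199 + 469*(1/1094)) = 2796199*(562199 + 469/1094) = 2796199*(615046175/1094) = 1719791499488825/1094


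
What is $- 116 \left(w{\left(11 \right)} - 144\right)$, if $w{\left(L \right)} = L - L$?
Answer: $16704$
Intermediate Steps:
$w{\left(L \right)} = 0$
$- 116 \left(w{\left(11 \right)} - 144\right) = - 116 \left(0 - 144\right) = \left(-116\right) \left(-144\right) = 16704$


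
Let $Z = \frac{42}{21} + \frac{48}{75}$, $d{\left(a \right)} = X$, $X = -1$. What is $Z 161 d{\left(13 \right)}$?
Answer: $- \frac{10626}{25} \approx -425.04$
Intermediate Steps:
$d{\left(a \right)} = -1$
$Z = \frac{66}{25}$ ($Z = 42 \cdot \frac{1}{21} + 48 \cdot \frac{1}{75} = 2 + \frac{16}{25} = \frac{66}{25} \approx 2.64$)
$Z 161 d{\left(13 \right)} = \frac{66}{25} \cdot 161 \left(-1\right) = \frac{10626}{25} \left(-1\right) = - \frac{10626}{25}$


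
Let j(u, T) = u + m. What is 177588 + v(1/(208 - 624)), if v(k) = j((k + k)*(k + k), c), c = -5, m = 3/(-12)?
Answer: 7683156417/43264 ≈ 1.7759e+5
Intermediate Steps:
m = -¼ (m = 3*(-1/12) = -¼ ≈ -0.25000)
j(u, T) = -¼ + u (j(u, T) = u - ¼ = -¼ + u)
v(k) = -¼ + 4*k² (v(k) = -¼ + (k + k)*(k + k) = -¼ + (2*k)*(2*k) = -¼ + 4*k²)
177588 + v(1/(208 - 624)) = 177588 + (-¼ + 4*(1/(208 - 624))²) = 177588 + (-¼ + 4*(1/(-416))²) = 177588 + (-¼ + 4*(-1/416)²) = 177588 + (-¼ + 4*(1/173056)) = 177588 + (-¼ + 1/43264) = 177588 - 10815/43264 = 7683156417/43264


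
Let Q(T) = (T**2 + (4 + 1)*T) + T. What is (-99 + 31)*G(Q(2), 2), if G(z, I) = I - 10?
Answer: 544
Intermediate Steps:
Q(T) = T**2 + 6*T (Q(T) = (T**2 + 5*T) + T = T**2 + 6*T)
G(z, I) = -10 + I
(-99 + 31)*G(Q(2), 2) = (-99 + 31)*(-10 + 2) = -68*(-8) = 544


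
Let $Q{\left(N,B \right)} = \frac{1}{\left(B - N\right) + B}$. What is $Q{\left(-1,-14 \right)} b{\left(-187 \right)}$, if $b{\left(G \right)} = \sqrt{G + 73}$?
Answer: $- \frac{i \sqrt{114}}{27} \approx - 0.39545 i$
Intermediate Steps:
$Q{\left(N,B \right)} = \frac{1}{- N + 2 B}$
$b{\left(G \right)} = \sqrt{73 + G}$
$Q{\left(-1,-14 \right)} b{\left(-187 \right)} = \frac{\sqrt{73 - 187}}{\left(-1\right) \left(-1\right) + 2 \left(-14\right)} = \frac{\sqrt{-114}}{1 - 28} = \frac{i \sqrt{114}}{-27} = - \frac{i \sqrt{114}}{27}$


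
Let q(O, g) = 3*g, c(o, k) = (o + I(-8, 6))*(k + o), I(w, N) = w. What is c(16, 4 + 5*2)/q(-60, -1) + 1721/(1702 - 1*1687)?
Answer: 521/15 ≈ 34.733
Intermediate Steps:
c(o, k) = (-8 + o)*(k + o) (c(o, k) = (o - 8)*(k + o) = (-8 + o)*(k + o))
c(16, 4 + 5*2)/q(-60, -1) + 1721/(1702 - 1*1687) = (16² - 8*(4 + 5*2) - 8*16 + (4 + 5*2)*16)/((3*(-1))) + 1721/(1702 - 1*1687) = (256 - 8*(4 + 10) - 128 + (4 + 10)*16)/(-3) + 1721/(1702 - 1687) = (256 - 8*14 - 128 + 14*16)*(-⅓) + 1721/15 = (256 - 112 - 128 + 224)*(-⅓) + 1721*(1/15) = 240*(-⅓) + 1721/15 = -80 + 1721/15 = 521/15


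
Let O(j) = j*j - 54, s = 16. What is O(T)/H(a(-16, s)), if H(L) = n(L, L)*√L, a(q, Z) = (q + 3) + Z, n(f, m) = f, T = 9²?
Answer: 723*√3 ≈ 1252.3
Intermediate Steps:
T = 81
O(j) = -54 + j² (O(j) = j² - 54 = -54 + j²)
a(q, Z) = 3 + Z + q (a(q, Z) = (3 + q) + Z = 3 + Z + q)
H(L) = L^(3/2) (H(L) = L*√L = L^(3/2))
O(T)/H(a(-16, s)) = (-54 + 81²)/((3 + 16 - 16)^(3/2)) = (-54 + 6561)/(3^(3/2)) = 6507/((3*√3)) = 6507*(√3/9) = 723*√3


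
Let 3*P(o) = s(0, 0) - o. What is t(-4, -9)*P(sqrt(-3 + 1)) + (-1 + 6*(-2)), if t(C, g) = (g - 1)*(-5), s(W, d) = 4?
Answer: 161/3 - 50*I*sqrt(2)/3 ≈ 53.667 - 23.57*I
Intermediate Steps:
P(o) = 4/3 - o/3 (P(o) = (4 - o)/3 = 4/3 - o/3)
t(C, g) = 5 - 5*g (t(C, g) = (-1 + g)*(-5) = 5 - 5*g)
t(-4, -9)*P(sqrt(-3 + 1)) + (-1 + 6*(-2)) = (5 - 5*(-9))*(4/3 - sqrt(-3 + 1)/3) + (-1 + 6*(-2)) = (5 + 45)*(4/3 - I*sqrt(2)/3) + (-1 - 12) = 50*(4/3 - I*sqrt(2)/3) - 13 = (200/3 - 50*I*sqrt(2)/3) - 13 = 161/3 - 50*I*sqrt(2)/3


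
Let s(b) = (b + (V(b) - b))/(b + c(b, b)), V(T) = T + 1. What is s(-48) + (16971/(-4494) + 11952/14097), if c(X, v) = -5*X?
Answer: -2144383153/675753792 ≈ -3.1733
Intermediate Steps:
V(T) = 1 + T
s(b) = -(1 + b)/(4*b) (s(b) = (b + ((1 + b) - b))/(b - 5*b) = (b + 1)/((-4*b)) = (1 + b)*(-1/(4*b)) = -(1 + b)/(4*b))
s(-48) + (16971/(-4494) + 11952/14097) = (1/4)*(-1 - 1*(-48))/(-48) + (16971/(-4494) + 11952/14097) = (1/4)*(-1/48)*(-1 + 48) + (16971*(-1/4494) + 11952*(1/14097)) = (1/4)*(-1/48)*47 + (-5657/1498 + 3984/4699) = -47/192 - 20614211/7039102 = -2144383153/675753792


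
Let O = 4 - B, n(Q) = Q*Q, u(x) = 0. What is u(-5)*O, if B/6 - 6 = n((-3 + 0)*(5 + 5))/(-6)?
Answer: 0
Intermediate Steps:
n(Q) = Q**2
B = -864 (B = 36 + 6*(((-3 + 0)*(5 + 5))**2/(-6)) = 36 + 6*((-3*10)**2*(-1/6)) = 36 + 6*((-30)**2*(-1/6)) = 36 + 6*(900*(-1/6)) = 36 + 6*(-150) = 36 - 900 = -864)
O = 868 (O = 4 - 1*(-864) = 4 + 864 = 868)
u(-5)*O = 0*868 = 0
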